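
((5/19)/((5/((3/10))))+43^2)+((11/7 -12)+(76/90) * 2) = 4405621/2394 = 1840.28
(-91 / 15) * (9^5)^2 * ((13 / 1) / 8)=-1374955315461 / 40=-34373882886.52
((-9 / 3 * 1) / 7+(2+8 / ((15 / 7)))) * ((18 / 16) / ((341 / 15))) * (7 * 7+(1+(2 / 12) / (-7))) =3507429 / 267344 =13.12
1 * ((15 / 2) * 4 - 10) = 20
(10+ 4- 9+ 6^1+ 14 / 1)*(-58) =-1450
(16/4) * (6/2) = 12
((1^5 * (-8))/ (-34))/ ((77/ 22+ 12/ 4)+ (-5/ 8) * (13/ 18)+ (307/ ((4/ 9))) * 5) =576/ 8469587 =0.00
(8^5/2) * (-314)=-5144576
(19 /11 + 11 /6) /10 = 47 /132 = 0.36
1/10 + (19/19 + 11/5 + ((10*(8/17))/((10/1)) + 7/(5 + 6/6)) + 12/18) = 1429/255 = 5.60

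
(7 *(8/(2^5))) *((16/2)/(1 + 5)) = 2.33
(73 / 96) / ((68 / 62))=2263 / 3264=0.69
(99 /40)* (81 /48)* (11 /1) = 29403 /640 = 45.94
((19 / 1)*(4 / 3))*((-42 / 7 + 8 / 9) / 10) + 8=-4.95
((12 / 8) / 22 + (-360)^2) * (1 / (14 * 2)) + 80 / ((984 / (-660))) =33012589 / 7216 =4574.92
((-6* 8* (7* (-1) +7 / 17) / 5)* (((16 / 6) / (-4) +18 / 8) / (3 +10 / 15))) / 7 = 3648 / 935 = 3.90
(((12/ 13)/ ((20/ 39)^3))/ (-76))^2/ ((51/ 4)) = 62462907/ 98192000000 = 0.00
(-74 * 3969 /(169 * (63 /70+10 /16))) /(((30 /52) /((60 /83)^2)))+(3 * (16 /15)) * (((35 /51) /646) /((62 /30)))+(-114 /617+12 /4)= -590643723840148051 /573756572684789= -1029.43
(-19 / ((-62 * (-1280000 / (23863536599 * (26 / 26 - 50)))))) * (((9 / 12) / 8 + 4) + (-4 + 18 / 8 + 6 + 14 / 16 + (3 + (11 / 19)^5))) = 1138102381660708140691 / 330952785920000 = 3438866.30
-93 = -93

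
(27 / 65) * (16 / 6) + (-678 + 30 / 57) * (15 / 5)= -2508672 / 1235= -2031.31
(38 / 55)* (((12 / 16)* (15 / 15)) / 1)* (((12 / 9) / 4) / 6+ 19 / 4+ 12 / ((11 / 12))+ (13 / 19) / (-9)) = 134081 / 14520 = 9.23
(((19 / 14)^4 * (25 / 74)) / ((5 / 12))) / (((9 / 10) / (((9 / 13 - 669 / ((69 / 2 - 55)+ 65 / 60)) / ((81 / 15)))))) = 64231962875 / 3229047276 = 19.89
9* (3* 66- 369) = -1539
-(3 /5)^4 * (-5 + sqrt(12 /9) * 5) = 81 /125 - 54 * sqrt(3) /125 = -0.10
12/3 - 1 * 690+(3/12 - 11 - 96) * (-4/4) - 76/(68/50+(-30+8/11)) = -232917/404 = -576.53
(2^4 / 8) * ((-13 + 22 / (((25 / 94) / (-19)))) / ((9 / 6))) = -158468 / 75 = -2112.91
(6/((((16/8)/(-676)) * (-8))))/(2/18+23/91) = 415233/596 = 696.70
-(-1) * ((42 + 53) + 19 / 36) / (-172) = -3439 / 6192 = -0.56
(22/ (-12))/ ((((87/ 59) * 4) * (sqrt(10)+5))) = -0.04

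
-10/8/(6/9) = -15/8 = -1.88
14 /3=4.67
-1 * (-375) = 375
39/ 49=0.80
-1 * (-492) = 492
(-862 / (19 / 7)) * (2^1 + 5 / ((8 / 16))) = -72408 / 19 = -3810.95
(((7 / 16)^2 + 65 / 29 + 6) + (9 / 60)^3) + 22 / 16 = 9104757 / 928000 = 9.81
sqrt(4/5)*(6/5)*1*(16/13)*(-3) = -576*sqrt(5)/325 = -3.96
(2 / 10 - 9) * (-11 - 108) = 5236 / 5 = 1047.20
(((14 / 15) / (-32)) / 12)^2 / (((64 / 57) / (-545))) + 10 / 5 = 70677401 / 35389440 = 2.00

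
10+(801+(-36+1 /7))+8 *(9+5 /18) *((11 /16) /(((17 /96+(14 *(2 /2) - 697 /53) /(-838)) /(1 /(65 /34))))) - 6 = 471754176056 /512365035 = 920.74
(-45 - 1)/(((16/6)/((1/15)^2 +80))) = -414023/300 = -1380.08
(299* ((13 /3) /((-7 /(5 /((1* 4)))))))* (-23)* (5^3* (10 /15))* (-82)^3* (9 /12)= -3851003950625 /21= -183381140505.95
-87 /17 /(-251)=87 /4267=0.02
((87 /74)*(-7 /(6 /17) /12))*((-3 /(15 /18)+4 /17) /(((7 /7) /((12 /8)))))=29029 /2960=9.81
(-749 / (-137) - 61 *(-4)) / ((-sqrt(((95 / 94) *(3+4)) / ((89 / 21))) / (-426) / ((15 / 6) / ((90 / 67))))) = 162579989 *sqrt(2384310) / 1639890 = 153085.39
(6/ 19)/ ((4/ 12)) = 18/ 19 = 0.95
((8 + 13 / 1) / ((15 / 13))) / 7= 13 / 5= 2.60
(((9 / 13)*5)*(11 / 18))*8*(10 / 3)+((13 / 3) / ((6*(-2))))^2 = 952597 / 16848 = 56.54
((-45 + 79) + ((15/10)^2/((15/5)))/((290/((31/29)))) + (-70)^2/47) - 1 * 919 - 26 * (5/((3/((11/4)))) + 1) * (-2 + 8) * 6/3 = -3988656789/1581080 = -2522.74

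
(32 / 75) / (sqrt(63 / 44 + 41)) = 64*sqrt(20537) / 140025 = 0.07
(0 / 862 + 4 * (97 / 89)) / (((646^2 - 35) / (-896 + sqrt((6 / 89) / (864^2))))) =-347648 / 37138009 + 97 * sqrt(534) / 713941085016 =-0.01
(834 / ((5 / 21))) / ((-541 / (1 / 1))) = -17514 / 2705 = -6.47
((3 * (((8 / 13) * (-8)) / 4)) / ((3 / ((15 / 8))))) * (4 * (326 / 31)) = -39120 / 403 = -97.07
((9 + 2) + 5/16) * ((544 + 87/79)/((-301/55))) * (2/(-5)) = 85738433/190232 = 450.70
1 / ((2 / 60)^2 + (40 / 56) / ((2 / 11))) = 6300 / 24757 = 0.25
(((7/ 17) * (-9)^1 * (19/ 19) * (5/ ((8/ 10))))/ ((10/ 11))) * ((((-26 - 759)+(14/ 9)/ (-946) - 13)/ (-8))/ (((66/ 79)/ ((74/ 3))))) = -20443505845/ 272448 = -75036.36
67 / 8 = 8.38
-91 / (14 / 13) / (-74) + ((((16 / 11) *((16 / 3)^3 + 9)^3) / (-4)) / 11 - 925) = -48686130478681 / 352483164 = -138123.28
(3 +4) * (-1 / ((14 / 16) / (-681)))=5448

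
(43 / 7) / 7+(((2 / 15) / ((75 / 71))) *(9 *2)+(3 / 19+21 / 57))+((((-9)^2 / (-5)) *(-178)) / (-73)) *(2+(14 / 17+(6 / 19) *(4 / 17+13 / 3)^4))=-3932476117749393 / 709542215375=-5542.27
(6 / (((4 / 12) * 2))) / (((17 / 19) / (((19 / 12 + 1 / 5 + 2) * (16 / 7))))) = 51756 / 595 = 86.98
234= 234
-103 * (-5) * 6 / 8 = 1545 / 4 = 386.25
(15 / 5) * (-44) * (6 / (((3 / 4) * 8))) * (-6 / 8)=99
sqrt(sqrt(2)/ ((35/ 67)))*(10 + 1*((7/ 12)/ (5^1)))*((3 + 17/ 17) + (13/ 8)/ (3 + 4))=47953*2^(1/ 4)*sqrt(2345)/ 39200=70.45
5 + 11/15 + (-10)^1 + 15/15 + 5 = 26/15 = 1.73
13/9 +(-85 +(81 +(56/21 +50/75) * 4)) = 97/9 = 10.78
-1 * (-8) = 8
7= 7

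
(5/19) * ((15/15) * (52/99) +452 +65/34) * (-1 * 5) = -38240875/63954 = -597.94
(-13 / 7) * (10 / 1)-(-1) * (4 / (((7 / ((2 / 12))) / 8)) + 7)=-227 / 21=-10.81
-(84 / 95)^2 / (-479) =7056 / 4322975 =0.00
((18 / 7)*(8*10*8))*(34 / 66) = 65280 / 77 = 847.79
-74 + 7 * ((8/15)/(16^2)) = -35513/480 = -73.99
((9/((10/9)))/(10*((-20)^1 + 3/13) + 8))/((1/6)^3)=-9.22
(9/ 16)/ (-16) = -9/ 256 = -0.04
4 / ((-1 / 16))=-64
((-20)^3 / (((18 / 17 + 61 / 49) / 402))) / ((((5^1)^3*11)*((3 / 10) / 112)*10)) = -37903.57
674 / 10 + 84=757 / 5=151.40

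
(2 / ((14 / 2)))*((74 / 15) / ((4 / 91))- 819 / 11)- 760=-749.21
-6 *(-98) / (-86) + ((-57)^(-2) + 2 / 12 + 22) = 4283351 / 279414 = 15.33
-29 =-29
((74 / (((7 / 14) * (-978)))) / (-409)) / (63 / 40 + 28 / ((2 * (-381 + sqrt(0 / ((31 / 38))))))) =0.00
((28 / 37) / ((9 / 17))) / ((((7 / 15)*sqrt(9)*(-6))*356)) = -85 / 177822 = -0.00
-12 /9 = -4 /3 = -1.33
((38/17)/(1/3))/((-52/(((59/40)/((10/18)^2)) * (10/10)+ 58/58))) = -329403/442000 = -0.75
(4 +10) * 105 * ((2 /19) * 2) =5880 /19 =309.47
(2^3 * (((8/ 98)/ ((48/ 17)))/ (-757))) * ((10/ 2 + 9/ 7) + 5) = -0.00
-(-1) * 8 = 8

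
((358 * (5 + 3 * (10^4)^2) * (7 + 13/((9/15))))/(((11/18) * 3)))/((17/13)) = 240146404002440/187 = 1284205368997.01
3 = 3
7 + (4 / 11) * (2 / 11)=855 / 121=7.07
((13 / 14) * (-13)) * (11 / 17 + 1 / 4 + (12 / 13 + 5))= -78377 / 952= -82.33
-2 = -2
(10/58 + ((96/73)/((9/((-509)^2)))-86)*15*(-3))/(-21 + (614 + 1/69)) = -248276791185/86623406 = -2866.16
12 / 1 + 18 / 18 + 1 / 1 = 14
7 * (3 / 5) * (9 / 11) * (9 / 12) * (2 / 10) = 567 / 1100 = 0.52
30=30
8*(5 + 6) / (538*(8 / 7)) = 77 / 538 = 0.14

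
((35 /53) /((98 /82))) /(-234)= -0.00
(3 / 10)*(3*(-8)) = -36 / 5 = -7.20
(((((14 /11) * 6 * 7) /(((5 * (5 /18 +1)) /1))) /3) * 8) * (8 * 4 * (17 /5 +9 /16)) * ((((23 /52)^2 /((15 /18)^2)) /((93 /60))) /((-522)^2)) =11432288 /6058248625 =0.00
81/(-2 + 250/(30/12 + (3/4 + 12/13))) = 17577/12566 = 1.40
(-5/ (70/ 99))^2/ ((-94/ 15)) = -147015/ 18424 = -7.98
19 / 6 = 3.17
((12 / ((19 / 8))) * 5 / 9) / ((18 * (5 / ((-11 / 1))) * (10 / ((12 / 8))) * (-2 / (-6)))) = -44 / 285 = -0.15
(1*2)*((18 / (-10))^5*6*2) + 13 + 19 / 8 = -10953033 / 25000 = -438.12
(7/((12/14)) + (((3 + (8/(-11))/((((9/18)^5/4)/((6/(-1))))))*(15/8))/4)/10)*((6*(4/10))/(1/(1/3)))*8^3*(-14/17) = -32632768/2805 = -11633.79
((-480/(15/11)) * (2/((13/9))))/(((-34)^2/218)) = -345312/3757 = -91.91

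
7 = 7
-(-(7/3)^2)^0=-1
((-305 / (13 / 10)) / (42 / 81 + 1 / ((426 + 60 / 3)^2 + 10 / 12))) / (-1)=49142403675 / 108609644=452.47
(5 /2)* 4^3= 160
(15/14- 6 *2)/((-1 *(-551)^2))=153/4250414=0.00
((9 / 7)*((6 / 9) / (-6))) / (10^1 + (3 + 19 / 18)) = -18 / 1771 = -0.01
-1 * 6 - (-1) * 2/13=-76/13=-5.85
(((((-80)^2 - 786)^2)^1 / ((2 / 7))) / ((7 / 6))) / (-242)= -390706.56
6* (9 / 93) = 0.58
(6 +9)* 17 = 255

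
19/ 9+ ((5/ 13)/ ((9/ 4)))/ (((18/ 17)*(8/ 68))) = 3668/ 1053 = 3.48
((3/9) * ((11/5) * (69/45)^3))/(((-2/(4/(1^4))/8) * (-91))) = 2141392/4606875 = 0.46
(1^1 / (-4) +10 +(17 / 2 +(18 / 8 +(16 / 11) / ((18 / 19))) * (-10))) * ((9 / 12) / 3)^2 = -7763 / 6336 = -1.23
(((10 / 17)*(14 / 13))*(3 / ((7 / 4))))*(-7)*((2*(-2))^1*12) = 80640 / 221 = 364.89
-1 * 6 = -6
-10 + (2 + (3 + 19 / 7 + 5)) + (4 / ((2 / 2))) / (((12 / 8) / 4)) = 281 / 21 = 13.38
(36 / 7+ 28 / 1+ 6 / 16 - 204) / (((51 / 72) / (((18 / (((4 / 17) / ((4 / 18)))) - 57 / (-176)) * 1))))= -4169.52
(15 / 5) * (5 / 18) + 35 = 215 / 6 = 35.83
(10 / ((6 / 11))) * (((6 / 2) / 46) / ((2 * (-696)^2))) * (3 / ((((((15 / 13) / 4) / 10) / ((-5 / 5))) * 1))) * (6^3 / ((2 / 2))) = -2145 / 77372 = -0.03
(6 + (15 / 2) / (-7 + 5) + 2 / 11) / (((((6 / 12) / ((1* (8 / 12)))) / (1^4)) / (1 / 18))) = 107 / 594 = 0.18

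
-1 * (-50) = 50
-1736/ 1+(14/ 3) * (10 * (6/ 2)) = -1596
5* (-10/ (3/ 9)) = -150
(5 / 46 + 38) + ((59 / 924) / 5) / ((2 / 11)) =737617 / 19320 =38.18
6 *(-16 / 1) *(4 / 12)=-32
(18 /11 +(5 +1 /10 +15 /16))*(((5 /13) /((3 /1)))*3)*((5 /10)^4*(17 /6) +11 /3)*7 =5814333 /73216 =79.41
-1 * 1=-1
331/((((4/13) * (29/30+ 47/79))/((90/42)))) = 76485825/51814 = 1476.16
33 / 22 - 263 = -523 / 2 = -261.50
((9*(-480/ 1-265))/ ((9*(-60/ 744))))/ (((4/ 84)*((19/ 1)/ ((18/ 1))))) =3491964/ 19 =183787.58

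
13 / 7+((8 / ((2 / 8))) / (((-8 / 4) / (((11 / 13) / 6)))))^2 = 73981 / 10647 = 6.95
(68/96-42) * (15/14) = -4955/112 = -44.24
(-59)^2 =3481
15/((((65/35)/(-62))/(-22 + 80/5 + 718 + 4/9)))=-356770.26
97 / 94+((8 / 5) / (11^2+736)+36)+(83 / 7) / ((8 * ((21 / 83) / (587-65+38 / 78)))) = 4087618519217 / 1319540040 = 3097.76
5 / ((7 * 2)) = 5 / 14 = 0.36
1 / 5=0.20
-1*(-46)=46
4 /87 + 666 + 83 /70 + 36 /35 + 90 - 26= 891893 /1218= 732.26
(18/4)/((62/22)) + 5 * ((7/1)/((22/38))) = 42319/682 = 62.05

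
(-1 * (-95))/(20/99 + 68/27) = 34.92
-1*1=-1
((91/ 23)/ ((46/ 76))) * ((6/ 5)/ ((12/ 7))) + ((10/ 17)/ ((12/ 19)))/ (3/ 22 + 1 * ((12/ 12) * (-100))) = 4.57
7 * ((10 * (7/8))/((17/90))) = 11025/34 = 324.26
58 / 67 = 0.87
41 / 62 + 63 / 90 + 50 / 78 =12104 / 6045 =2.00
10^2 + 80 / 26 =1340 / 13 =103.08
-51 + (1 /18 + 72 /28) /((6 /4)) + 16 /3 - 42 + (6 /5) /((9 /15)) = -15860 /189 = -83.92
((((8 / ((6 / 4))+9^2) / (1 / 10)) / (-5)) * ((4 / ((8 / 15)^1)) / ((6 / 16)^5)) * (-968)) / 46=3674776.71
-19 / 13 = -1.46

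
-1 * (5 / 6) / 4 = -5 / 24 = -0.21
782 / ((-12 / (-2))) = 130.33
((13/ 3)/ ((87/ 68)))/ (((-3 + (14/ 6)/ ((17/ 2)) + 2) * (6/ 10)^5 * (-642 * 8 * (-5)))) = -2348125/ 1004366628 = -0.00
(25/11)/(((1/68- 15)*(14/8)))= -6800/78463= -0.09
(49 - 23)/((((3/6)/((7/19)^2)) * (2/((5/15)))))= 1274/1083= 1.18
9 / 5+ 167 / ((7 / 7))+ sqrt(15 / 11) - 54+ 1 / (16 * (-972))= sqrt(165) / 11+ 8926843 / 77760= 115.97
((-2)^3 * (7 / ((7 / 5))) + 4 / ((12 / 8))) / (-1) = 112 / 3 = 37.33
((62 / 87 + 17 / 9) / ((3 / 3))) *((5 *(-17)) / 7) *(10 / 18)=-41225 / 2349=-17.55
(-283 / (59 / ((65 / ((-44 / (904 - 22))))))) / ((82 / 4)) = 8112195 / 26609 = 304.87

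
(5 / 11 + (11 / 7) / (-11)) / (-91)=-0.00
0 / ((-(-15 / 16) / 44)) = 0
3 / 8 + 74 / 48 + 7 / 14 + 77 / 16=347 / 48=7.23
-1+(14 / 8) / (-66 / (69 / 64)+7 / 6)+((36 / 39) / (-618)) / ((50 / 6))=-1.03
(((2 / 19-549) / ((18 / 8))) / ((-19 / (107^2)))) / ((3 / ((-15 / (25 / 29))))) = -13850588036 / 16245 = -852606.22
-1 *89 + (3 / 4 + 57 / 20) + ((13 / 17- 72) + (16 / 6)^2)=-114386 / 765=-149.52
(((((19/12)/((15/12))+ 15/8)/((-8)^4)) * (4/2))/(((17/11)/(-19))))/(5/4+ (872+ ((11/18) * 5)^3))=-19146699/915516139520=-0.00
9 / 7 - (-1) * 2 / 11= 113 / 77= 1.47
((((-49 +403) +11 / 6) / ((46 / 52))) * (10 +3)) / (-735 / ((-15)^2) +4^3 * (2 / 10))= 138775 / 253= 548.52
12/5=2.40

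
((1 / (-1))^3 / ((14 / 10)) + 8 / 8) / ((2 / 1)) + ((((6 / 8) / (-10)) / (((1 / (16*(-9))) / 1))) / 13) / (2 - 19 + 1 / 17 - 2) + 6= 9118 / 1495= 6.10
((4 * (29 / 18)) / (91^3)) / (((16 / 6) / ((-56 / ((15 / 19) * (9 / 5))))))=-1102 / 8719893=-0.00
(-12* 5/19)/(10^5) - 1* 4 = -380003/95000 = -4.00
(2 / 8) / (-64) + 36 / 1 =9215 / 256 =36.00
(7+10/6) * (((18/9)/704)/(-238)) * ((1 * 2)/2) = -13/125664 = -0.00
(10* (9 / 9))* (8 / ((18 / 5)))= 200 / 9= 22.22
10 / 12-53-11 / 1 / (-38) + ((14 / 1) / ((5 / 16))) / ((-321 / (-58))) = -445049 / 10165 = -43.78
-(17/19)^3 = -4913/6859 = -0.72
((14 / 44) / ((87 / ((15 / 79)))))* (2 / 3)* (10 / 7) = 50 / 75603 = 0.00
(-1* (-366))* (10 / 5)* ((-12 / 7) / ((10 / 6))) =-26352 / 35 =-752.91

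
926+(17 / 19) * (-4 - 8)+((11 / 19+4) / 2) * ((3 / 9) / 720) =25041629 / 27360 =915.26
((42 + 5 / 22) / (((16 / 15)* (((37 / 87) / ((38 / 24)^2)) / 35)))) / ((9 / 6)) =1701997675 / 312576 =5445.07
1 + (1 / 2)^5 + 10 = 353 / 32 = 11.03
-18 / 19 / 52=-0.02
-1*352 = -352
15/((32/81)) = 1215/32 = 37.97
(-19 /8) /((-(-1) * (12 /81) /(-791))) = 405783 /32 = 12680.72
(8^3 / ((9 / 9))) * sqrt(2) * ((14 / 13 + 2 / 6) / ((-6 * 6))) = -7040 * sqrt(2) / 351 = -28.36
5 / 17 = 0.29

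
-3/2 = -1.50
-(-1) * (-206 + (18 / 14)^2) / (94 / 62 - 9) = 310403 / 11368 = 27.30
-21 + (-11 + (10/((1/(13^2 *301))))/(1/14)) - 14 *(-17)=7121866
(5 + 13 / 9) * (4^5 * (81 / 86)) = 267264 / 43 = 6215.44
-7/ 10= -0.70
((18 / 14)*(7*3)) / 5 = 27 / 5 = 5.40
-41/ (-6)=41/ 6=6.83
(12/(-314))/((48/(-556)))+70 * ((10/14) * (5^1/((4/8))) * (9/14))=707473/2198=321.87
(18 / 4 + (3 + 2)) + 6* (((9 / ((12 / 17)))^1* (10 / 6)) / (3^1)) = 52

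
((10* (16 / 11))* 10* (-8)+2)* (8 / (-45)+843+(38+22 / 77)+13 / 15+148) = -4145719876 / 3465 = -1196455.95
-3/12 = -1/4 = -0.25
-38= -38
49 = 49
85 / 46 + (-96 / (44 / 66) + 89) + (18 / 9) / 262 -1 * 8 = -368457 / 6026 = -61.14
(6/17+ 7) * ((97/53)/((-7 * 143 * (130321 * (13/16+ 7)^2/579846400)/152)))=-658228379648/4418670685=-148.97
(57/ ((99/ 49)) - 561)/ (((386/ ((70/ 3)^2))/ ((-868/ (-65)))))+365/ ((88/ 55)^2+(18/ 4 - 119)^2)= -9805700963148940/ 977131196613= -10035.19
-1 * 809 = -809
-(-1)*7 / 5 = 7 / 5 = 1.40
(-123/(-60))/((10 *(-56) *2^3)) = -41/89600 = -0.00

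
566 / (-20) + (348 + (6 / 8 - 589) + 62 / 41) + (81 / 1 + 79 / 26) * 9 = 5216027 / 10660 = 489.31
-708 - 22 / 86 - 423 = -48644 / 43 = -1131.26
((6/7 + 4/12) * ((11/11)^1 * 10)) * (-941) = -235250/21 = -11202.38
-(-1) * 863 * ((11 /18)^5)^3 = 3604965170205706813 /6746640616477458432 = 0.53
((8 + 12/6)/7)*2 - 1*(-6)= 62/7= 8.86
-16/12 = -4/3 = -1.33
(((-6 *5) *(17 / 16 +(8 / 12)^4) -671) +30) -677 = -292853 / 216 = -1355.80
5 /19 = 0.26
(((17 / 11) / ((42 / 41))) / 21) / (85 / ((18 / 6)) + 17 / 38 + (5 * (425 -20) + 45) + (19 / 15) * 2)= 66215 / 1936760133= 0.00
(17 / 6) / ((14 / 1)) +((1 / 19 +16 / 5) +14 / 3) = 64811 / 7980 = 8.12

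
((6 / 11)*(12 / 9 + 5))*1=38 / 11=3.45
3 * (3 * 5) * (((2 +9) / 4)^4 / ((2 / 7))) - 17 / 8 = 4610827 / 512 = 9005.52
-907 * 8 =-7256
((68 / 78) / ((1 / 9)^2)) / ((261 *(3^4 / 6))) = 68 / 3393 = 0.02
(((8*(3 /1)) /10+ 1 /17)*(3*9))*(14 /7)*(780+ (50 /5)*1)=1783188 /17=104893.41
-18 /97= -0.19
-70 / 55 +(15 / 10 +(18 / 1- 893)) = -874.77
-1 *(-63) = 63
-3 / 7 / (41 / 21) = -9 / 41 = -0.22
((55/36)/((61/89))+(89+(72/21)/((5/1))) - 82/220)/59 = 77395133/49882140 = 1.55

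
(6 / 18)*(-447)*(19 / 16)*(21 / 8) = -59451 / 128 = -464.46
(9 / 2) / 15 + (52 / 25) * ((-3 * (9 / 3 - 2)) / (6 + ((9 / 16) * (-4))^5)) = 0.42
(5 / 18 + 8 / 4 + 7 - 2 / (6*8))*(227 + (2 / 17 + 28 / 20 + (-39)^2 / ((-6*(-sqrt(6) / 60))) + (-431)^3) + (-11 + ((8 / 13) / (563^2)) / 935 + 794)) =-5128138315661012519 / 6934964751 + 561925*sqrt(6) / 24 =-739403987.04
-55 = -55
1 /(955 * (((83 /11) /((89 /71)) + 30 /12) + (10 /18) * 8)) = 17622 /218168795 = 0.00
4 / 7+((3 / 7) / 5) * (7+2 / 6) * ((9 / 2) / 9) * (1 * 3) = 53 / 35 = 1.51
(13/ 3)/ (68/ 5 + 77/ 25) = 325/ 1251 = 0.26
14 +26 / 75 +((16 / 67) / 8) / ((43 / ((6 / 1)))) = 3100856 / 216075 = 14.35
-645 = -645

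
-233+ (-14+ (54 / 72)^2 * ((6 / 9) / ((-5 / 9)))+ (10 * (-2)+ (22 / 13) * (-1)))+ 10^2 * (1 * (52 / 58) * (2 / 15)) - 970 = -55528177 / 45240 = -1227.41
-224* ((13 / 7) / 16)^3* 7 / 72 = -2197 / 64512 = -0.03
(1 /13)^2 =1 /169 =0.01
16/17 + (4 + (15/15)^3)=101/17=5.94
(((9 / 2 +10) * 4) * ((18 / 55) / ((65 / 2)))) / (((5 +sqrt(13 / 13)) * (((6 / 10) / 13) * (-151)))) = -116 / 8305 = -0.01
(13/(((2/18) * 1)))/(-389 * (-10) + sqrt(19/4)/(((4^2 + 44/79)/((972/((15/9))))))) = 540739953000/17971446038629 -2448193410 * sqrt(19)/17971446038629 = 0.03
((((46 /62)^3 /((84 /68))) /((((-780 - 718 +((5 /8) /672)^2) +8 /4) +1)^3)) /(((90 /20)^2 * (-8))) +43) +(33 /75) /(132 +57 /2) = 33171521666620934874479465877755845904537 /771381557575491010913306736937526843625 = 43.00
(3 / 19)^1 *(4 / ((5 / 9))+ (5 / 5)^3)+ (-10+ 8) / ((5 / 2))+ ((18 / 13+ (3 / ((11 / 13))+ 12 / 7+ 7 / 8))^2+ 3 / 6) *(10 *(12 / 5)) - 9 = 1036027488781 / 761520760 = 1360.47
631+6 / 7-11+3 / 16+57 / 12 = 70089 / 112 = 625.79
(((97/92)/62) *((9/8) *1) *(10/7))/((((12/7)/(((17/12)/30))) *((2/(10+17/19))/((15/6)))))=24735/2412544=0.01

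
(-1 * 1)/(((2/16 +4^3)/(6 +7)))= -104/513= -0.20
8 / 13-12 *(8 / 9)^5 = -1546472 / 255879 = -6.04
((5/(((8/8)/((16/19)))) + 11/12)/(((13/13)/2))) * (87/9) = 99.13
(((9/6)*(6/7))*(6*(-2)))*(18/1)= -1944/7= -277.71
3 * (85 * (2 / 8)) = 255 / 4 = 63.75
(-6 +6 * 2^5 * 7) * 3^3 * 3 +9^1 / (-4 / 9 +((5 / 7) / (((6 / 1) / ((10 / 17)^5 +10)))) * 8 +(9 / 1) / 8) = 796619914659630 / 7350324551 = 108378.88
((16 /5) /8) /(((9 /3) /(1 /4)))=1 /30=0.03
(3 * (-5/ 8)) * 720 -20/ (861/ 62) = -1163590/ 861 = -1351.44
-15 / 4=-3.75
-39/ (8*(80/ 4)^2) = -39/ 3200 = -0.01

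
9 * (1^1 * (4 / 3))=12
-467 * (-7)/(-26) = -3269/26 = -125.73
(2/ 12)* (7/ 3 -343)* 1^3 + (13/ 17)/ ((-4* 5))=-173857/ 3060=-56.82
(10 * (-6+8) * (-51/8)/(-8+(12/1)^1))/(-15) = 17/8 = 2.12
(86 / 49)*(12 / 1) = 1032 / 49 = 21.06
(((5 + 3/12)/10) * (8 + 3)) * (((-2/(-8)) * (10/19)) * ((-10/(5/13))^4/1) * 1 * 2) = 13195182/19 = 694483.26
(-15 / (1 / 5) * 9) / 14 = -675 / 14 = -48.21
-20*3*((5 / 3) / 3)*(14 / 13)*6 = -215.38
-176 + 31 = -145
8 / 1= 8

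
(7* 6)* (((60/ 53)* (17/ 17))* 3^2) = 22680/ 53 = 427.92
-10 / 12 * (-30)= 25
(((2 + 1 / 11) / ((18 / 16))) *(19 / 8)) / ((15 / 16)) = 4.71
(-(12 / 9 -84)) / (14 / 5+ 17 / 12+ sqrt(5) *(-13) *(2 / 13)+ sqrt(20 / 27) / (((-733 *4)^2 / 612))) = 2664953440 / (-64474680 *sqrt(5)+ 510 *sqrt(15)+ 135934117) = -323.67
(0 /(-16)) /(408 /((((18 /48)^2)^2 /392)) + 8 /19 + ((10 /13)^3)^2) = 0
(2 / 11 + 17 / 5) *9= 1773 / 55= 32.24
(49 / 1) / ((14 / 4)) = 14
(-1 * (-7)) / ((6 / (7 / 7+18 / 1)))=133 / 6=22.17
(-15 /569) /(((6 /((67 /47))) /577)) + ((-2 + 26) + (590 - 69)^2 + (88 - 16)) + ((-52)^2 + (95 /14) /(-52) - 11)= 5338884643955 /19468904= 274226.26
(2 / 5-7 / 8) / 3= -19 / 120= -0.16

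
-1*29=-29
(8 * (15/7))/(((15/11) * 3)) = 88/21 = 4.19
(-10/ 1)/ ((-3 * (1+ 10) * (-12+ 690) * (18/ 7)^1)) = 35/ 201366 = 0.00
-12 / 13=-0.92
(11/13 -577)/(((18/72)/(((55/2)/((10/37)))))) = -3048430/13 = -234494.62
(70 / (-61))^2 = 4900 / 3721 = 1.32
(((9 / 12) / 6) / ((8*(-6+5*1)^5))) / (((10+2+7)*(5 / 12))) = -3 / 1520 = -0.00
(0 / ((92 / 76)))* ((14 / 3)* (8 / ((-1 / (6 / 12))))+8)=0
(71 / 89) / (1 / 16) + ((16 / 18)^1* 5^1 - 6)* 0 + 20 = 32.76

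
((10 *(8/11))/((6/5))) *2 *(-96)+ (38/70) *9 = -446119/385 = -1158.75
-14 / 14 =-1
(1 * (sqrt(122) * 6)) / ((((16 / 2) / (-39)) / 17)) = -1989 * sqrt(122) / 4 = -5492.31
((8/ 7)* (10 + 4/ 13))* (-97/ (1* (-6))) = 51992/ 273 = 190.45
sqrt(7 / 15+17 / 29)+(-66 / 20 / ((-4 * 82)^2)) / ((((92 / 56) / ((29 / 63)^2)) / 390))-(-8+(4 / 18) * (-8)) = sqrt(199230) / 435+762004793 / 77944608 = 10.80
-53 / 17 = -3.12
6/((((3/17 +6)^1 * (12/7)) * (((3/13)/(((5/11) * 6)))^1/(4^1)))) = 884/33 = 26.79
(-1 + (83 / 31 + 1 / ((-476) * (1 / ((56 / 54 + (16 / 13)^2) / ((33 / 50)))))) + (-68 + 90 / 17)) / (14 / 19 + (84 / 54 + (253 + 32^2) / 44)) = -2576777312336 / 1322028460935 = -1.95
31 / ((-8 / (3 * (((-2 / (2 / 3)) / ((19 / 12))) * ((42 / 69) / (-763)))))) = -837 / 47633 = -0.02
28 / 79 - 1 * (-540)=42688 / 79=540.35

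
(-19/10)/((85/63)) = -1197/850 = -1.41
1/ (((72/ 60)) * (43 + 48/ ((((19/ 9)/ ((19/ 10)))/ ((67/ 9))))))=25/ 10938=0.00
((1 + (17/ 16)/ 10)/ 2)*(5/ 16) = 177/ 1024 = 0.17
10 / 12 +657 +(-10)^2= 4547 / 6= 757.83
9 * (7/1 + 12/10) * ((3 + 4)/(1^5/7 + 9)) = 18081/320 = 56.50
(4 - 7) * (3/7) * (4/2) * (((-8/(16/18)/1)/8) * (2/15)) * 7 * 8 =108/5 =21.60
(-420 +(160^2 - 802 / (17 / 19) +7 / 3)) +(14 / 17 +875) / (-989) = 1224915898 / 50439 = 24285.09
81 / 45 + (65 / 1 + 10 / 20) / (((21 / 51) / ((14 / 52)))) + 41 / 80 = 9389 / 208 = 45.14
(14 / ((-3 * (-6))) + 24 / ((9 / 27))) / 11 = 655 / 99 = 6.62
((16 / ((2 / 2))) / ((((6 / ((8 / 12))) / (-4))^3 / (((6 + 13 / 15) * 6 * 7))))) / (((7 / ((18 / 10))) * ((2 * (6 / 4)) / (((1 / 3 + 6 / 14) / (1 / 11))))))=-37126144 / 127575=-291.01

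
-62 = -62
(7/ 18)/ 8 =0.05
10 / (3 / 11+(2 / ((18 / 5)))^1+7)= 198 / 155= 1.28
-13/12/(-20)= 13/240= 0.05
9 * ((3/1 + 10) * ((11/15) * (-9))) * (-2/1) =7722/5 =1544.40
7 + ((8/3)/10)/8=7.03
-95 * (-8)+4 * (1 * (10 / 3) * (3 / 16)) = 1525 / 2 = 762.50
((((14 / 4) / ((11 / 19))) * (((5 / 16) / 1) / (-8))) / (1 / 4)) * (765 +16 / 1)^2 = -36874915 / 64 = -576170.55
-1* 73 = -73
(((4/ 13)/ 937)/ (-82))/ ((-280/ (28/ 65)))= 1/ 162311825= 0.00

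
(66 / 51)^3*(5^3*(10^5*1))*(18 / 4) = 598950000000 / 4913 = 121911255.85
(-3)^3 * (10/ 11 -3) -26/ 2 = 478/ 11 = 43.45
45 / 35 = 9 / 7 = 1.29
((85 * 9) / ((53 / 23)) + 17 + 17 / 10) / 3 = 185861 / 1590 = 116.89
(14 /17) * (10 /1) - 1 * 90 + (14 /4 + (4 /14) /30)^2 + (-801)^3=-385287676094827 /749700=-513922470.45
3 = 3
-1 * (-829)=829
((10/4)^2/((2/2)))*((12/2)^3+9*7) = 6975/4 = 1743.75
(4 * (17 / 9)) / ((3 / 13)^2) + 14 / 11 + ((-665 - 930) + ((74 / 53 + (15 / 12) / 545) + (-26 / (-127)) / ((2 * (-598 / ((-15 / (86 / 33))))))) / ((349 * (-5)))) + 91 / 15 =-3262189497039631337 / 2256345031912290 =-1445.78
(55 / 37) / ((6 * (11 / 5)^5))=15625 / 3250302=0.00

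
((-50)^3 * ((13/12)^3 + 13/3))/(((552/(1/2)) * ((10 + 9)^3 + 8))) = -151328125/1637532288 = -0.09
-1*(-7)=7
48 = 48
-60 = -60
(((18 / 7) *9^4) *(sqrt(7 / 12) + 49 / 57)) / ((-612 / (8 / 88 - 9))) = 15309 *sqrt(21) / 374 + 750141 / 3553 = 398.71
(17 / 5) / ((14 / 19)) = 323 / 70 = 4.61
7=7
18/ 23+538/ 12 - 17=3949/ 138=28.62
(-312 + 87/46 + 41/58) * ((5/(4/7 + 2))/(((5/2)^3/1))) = -5778388/150075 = -38.50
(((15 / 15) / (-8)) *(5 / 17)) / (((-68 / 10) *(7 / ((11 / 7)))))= 275 / 226576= 0.00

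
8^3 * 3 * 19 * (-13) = -379392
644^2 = 414736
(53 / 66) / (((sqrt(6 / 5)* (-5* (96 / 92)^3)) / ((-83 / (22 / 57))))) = 1016930027* sqrt(30) / 200724480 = 27.75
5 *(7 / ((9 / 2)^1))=70 / 9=7.78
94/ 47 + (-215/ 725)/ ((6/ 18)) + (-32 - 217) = -35944/ 145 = -247.89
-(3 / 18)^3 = -1 / 216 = -0.00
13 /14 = 0.93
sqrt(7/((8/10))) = sqrt(35)/2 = 2.96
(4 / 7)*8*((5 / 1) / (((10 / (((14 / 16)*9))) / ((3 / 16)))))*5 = 135 / 8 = 16.88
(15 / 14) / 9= 5 / 42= 0.12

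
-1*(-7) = 7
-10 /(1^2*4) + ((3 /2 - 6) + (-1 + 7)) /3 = -2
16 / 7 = 2.29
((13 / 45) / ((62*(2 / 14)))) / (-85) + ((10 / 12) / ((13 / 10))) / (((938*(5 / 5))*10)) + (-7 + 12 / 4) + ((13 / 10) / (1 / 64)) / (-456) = -229819599431 / 54944334900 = -4.18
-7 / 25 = -0.28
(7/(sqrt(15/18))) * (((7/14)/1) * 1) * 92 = 322 * sqrt(30)/5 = 352.73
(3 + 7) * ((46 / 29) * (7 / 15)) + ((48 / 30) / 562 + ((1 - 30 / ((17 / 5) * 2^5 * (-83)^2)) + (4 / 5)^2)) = 10358677711811 / 1145224604400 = 9.05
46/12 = 23/6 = 3.83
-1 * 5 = -5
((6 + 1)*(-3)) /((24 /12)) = -21 /2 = -10.50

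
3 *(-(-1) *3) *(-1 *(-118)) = 1062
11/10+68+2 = 71.10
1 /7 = 0.14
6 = 6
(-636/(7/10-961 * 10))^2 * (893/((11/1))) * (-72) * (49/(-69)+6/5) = -1085250183680/86524731711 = -12.54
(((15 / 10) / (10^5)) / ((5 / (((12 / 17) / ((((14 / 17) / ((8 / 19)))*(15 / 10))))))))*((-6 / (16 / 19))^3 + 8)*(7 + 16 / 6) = -750259 / 304000000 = -0.00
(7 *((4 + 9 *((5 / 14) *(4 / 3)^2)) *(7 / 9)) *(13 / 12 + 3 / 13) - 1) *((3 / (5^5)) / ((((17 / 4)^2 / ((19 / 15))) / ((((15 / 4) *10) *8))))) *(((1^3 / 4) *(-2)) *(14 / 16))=-12791408 / 21133125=-0.61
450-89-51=310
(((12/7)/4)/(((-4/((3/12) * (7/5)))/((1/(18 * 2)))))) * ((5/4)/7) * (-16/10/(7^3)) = 1/1152480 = 0.00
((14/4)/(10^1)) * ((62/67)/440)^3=208537/64050488480000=0.00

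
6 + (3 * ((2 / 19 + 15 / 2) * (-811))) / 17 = -41133 / 38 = -1082.45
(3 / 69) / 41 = 1 / 943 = 0.00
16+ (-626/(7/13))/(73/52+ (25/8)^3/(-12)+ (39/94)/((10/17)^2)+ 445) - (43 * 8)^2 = -34595255427782160/292380761323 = -118322.61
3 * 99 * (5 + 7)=3564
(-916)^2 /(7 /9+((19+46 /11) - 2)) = 38209.08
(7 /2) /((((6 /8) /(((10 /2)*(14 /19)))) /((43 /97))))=42140 /5529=7.62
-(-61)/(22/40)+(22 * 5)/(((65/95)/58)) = 1349280/143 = 9435.52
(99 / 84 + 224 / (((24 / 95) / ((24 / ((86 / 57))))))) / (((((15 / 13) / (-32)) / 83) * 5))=-48865346296 / 7525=-6493733.73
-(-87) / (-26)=-87 / 26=-3.35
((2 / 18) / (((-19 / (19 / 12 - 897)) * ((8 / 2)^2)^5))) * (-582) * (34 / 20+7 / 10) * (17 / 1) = -3543701 / 29884416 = -0.12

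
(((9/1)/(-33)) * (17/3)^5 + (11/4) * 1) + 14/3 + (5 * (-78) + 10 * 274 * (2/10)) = -5089883/3564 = -1428.14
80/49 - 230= -11190/49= -228.37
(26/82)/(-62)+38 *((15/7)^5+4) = 1868.91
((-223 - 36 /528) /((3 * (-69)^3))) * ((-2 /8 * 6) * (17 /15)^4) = -163951723 /292701519000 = -0.00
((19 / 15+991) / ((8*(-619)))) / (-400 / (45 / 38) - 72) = 11163 / 22828720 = 0.00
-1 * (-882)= 882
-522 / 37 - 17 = -1151 / 37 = -31.11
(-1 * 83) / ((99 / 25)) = -2075 / 99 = -20.96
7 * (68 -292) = -1568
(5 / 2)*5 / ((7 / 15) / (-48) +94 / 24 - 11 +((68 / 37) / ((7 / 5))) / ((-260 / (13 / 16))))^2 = 108671220000 / 437898504121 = 0.25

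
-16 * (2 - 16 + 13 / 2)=120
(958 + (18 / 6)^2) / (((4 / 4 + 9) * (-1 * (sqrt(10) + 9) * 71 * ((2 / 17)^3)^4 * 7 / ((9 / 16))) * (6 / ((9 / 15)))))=-45635051975495489847 / 231256883200 + 5070561330610609983 * sqrt(10) / 231256883200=-127998478.34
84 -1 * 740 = -656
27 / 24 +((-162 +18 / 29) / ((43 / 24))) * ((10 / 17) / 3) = -2804409 / 169592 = -16.54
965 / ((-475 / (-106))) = 20458 / 95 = 215.35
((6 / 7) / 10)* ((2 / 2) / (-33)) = -1 / 385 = -0.00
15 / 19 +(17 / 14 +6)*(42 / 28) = 6177 / 532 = 11.61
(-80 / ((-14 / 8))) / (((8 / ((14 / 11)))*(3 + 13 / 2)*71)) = 160 / 14839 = 0.01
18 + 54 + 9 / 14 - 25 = 667 / 14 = 47.64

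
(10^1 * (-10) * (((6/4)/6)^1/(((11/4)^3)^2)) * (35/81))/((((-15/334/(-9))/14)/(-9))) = 3351756800/5314683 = 630.66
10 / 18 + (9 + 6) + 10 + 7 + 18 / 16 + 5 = 2785 / 72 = 38.68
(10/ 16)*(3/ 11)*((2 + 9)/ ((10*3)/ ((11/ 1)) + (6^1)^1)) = 55/ 256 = 0.21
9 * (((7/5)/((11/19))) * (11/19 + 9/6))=4977/110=45.25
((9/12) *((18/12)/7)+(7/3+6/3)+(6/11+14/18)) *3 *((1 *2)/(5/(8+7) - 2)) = -20.94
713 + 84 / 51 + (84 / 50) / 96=4859719 / 6800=714.66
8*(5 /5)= 8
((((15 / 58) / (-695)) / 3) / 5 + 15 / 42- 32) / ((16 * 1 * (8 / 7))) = -279021 / 161240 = -1.73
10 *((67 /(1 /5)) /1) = 3350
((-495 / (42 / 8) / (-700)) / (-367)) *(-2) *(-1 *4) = -264 / 89915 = -0.00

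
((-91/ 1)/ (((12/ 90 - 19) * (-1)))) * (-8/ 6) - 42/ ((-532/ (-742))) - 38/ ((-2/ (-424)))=-43597511/ 5377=-8108.15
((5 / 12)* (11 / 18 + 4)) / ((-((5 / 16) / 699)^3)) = -21501849006.08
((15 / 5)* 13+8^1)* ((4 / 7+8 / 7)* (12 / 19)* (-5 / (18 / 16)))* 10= -300800 / 133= -2261.65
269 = 269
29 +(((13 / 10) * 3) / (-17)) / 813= 1336017 / 46070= 29.00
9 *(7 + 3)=90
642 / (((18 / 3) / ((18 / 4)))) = 963 / 2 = 481.50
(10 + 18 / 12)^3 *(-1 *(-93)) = 1131531 / 8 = 141441.38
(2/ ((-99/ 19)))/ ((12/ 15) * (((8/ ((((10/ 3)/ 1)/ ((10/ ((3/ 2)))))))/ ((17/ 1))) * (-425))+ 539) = -38/ 21681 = -0.00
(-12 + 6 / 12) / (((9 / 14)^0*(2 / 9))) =-207 / 4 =-51.75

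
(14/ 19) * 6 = 84/ 19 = 4.42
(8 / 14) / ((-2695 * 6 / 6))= -4 / 18865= -0.00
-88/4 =-22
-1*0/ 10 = 0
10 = 10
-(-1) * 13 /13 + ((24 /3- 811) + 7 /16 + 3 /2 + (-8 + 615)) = -3089 /16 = -193.06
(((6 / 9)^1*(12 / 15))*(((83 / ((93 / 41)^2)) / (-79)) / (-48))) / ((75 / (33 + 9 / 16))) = 24974617 / 24597756000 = 0.00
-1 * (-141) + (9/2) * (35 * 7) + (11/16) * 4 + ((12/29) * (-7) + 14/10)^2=104997981/84100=1248.49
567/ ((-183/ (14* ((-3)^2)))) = -23814/ 61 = -390.39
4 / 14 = 2 / 7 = 0.29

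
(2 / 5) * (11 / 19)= 22 / 95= 0.23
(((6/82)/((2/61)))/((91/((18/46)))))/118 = 1647/20251868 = 0.00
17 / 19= 0.89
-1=-1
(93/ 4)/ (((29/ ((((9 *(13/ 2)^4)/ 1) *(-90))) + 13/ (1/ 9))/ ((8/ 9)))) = 7711470/ 43656863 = 0.18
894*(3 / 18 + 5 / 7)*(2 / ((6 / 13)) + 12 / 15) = 60643 / 15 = 4042.87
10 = 10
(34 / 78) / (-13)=-17 / 507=-0.03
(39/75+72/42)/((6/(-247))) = -96577/1050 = -91.98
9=9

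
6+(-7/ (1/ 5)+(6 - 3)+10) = -16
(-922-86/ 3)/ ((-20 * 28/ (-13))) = -9269/ 420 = -22.07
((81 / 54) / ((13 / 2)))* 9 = 2.08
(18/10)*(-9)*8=-648/5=-129.60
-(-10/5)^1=2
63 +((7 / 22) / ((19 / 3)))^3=4601191077 / 73034632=63.00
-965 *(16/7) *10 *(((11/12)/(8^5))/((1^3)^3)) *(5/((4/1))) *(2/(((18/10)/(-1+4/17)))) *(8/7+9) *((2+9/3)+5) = 6123528125/92123136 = 66.47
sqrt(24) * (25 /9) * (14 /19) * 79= 55300 * sqrt(6) /171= 792.14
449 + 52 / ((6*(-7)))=9403 / 21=447.76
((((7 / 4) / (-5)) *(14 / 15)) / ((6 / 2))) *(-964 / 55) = 23618 / 12375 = 1.91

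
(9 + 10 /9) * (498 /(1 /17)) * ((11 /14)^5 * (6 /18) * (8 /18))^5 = 1987410111195729113413292294093 /135117927482584060111916713918464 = 0.01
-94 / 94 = -1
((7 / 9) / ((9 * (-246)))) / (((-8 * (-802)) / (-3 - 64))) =469 / 127845216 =0.00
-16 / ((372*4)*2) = -1 / 186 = -0.01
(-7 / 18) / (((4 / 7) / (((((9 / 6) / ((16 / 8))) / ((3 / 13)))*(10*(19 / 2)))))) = -60515 / 288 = -210.12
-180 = -180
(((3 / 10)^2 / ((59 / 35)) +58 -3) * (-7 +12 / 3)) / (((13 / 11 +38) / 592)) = -317279292 / 127145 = -2495.41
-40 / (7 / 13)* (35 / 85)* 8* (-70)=17129.41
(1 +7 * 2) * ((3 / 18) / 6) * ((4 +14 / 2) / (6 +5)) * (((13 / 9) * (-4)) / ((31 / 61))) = -3965 / 837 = -4.74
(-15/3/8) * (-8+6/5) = 17/4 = 4.25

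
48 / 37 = 1.30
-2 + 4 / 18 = -16 / 9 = -1.78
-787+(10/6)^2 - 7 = -7121/9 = -791.22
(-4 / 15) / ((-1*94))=2 / 705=0.00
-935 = -935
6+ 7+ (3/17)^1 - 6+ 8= 258/17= 15.18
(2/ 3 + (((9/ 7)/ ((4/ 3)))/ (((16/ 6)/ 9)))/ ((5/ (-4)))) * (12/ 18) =-1627/ 1260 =-1.29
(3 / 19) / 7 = 3 / 133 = 0.02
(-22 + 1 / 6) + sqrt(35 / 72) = -131 / 6 + sqrt(70) / 12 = -21.14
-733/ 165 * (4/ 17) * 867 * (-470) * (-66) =-28112016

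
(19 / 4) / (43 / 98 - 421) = -931 / 82430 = -0.01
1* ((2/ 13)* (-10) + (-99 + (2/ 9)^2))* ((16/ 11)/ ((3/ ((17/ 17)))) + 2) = -8676830/ 34749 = -249.70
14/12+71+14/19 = 8311/114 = 72.90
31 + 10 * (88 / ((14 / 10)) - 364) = -20863 / 7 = -2980.43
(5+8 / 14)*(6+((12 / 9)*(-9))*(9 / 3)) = -1170 / 7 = -167.14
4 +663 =667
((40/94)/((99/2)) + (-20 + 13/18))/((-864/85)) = 1.90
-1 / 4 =-0.25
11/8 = 1.38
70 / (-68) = -35 / 34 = -1.03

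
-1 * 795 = -795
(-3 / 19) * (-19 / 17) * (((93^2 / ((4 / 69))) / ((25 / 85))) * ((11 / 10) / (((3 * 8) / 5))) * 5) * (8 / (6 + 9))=2188197 / 40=54704.92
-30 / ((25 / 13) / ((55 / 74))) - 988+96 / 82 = -1514609 / 1517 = -998.42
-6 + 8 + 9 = 11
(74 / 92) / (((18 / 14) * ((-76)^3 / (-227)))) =58793 / 181736064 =0.00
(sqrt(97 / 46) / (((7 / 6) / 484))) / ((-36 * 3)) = -121 * sqrt(4462) / 1449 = -5.58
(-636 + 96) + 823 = 283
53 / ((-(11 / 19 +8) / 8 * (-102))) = 4028 / 8313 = 0.48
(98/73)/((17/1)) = 98/1241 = 0.08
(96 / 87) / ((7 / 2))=64 / 203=0.32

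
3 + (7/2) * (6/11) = 54/11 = 4.91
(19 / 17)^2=361 / 289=1.25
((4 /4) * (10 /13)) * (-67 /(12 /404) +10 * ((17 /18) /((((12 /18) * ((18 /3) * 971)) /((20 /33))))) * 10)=-6505006930 /3749031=-1735.12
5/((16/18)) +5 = 85/8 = 10.62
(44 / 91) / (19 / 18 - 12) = -792 / 17927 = -0.04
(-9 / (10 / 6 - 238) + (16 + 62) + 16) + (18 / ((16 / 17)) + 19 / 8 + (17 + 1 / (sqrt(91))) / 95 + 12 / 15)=sqrt(91) / 8645 + 15696009 / 134710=116.52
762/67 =11.37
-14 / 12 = -7 / 6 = -1.17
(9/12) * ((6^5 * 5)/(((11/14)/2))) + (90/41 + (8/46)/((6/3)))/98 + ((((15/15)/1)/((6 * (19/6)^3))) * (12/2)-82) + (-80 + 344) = 259404812102822/3486271943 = 74407.51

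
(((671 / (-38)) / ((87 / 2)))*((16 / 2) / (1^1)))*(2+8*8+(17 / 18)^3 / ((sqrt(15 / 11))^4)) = -215.80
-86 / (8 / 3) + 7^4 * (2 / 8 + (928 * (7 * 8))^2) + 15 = 6484315931207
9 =9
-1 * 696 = -696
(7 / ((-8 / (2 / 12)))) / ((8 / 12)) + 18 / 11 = 499 / 352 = 1.42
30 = 30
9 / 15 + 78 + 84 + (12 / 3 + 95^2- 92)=45498 / 5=9099.60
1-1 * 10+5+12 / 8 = -5 / 2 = -2.50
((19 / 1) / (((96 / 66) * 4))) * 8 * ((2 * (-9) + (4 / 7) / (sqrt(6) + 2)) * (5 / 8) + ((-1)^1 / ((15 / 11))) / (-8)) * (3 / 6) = -2021657 / 13440 + 1045 * sqrt(6) / 448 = -144.71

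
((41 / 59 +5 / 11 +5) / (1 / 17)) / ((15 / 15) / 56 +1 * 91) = 3799432 / 3307953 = 1.15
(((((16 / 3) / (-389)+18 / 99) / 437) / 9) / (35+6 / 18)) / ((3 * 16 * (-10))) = -1079 / 428137570080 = -0.00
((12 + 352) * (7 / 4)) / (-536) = -637 / 536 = -1.19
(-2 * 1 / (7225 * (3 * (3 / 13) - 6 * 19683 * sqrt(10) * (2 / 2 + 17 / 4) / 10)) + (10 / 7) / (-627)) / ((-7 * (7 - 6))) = 139076730156841846 / 427285438061800116645 - 1478412 * sqrt(10) / 23179455026191025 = 0.00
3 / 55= 0.05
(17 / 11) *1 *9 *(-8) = -1224 / 11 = -111.27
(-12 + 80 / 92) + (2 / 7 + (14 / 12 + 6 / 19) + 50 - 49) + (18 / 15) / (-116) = -11141138 / 1330665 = -8.37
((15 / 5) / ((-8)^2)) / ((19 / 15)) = 45 / 1216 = 0.04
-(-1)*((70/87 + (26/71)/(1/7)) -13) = -59497/6177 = -9.63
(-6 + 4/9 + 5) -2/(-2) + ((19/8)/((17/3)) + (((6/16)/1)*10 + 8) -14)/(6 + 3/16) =250/1683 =0.15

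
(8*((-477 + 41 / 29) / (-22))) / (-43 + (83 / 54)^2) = -160869888 / 37801181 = -4.26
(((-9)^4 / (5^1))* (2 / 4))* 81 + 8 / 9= 4783049 / 90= 53144.99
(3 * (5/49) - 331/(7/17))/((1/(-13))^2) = -6654206/49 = -135800.12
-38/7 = -5.43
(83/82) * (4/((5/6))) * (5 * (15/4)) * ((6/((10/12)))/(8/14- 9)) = -188244/2419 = -77.82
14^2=196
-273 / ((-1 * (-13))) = -21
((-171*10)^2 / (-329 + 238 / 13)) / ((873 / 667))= -7190.74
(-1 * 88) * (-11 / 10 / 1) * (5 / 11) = 44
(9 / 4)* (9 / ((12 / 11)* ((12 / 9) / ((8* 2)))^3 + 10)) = 32076 / 15841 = 2.02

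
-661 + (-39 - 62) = -762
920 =920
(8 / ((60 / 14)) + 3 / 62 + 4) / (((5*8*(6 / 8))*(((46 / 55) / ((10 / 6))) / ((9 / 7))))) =60511 / 119784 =0.51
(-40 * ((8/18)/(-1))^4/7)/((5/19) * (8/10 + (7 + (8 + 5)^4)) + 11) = -194560/6569995131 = -0.00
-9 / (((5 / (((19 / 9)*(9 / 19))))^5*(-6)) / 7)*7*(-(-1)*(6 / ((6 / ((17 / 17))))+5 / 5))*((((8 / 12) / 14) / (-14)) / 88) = -1 / 550000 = -0.00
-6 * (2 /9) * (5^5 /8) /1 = -3125 /6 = -520.83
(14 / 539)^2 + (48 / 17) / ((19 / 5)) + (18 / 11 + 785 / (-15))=-286991525 / 5745201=-49.95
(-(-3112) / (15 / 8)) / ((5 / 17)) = 423232 / 75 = 5643.09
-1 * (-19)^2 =-361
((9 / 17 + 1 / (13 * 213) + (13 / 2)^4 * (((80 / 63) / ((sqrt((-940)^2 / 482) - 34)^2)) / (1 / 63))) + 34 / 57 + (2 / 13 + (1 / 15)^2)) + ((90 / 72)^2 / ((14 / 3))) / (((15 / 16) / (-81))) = 2823991267998061637587 / 3126701252962532700 + 137491939975 * sqrt(482) / 3329443202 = 1809.81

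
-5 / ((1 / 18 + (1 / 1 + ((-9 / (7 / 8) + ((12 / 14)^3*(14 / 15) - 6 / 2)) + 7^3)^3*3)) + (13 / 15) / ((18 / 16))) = -3970653750 / 85851333660925813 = -0.00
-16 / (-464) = 1 / 29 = 0.03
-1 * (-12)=12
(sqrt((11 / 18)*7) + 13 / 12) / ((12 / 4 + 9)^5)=0.00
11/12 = 0.92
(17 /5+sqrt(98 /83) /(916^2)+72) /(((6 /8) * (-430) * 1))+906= 2921096 /3225 - 7 * sqrt(166) /22459431480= 905.77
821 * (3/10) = 2463/10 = 246.30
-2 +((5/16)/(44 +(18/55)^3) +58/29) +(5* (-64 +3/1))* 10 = -357524169725/117221312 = -3049.99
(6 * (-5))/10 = -3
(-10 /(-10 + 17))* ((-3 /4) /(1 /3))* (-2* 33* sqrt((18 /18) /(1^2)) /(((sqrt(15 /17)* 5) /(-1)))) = 45.17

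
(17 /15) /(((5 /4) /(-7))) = -476 /75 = -6.35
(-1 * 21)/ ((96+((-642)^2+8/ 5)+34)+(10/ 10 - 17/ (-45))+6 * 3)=-945/ 18554174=-0.00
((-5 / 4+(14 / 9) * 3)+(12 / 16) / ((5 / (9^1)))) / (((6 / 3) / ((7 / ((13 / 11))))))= 847 / 60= 14.12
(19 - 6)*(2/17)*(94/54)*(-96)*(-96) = 1251328/51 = 24535.84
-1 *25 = -25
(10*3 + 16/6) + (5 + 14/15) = 193/5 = 38.60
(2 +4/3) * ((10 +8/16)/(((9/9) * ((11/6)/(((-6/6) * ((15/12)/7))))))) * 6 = -225/11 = -20.45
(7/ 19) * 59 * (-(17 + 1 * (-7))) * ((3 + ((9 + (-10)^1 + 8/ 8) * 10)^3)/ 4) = -6195/ 38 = -163.03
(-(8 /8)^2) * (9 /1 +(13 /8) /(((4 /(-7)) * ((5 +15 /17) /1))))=-27253 /3200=-8.52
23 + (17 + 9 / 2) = 89 / 2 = 44.50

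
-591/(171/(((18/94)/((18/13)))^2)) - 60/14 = -4.35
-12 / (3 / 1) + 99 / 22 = 1 / 2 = 0.50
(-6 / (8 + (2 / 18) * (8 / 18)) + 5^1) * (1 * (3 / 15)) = 1387 / 1630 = 0.85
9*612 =5508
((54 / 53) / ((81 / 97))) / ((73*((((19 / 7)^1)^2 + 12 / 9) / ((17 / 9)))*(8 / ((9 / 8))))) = 80801 / 158350432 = 0.00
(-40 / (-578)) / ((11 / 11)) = 0.07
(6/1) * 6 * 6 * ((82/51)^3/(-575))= -4410944/2824975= -1.56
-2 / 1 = -2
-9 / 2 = -4.50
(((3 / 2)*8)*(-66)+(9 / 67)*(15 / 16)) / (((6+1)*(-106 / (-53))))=-848889 / 15008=-56.56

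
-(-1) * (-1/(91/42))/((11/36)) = -216/143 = -1.51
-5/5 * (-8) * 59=472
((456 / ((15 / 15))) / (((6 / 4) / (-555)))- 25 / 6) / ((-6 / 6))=1012345 / 6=168724.17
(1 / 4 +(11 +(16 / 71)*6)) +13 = 7271 / 284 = 25.60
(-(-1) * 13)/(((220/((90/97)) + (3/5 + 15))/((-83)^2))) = 4030065/11372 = 354.38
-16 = -16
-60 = -60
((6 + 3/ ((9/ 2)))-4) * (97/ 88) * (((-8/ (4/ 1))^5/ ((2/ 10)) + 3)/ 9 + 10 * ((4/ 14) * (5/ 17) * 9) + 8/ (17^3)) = -296624351/ 10214127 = -29.04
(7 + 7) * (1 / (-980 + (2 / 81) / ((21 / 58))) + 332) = 3873780029 / 833432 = 4647.99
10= 10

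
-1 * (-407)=407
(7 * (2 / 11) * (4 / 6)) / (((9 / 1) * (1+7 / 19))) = 266 / 3861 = 0.07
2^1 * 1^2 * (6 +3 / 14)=87 / 7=12.43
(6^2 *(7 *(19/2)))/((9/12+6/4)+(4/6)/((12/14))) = 86184/109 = 790.68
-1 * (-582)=582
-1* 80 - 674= -754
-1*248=-248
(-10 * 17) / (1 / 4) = -680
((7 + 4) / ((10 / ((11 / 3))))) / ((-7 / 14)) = -121 / 15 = -8.07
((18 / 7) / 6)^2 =9 / 49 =0.18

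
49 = 49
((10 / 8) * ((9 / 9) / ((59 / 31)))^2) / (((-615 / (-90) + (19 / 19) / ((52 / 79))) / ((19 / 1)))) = 3560505 / 4535743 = 0.78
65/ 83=0.78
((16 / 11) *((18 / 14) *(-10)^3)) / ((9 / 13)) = -208000 / 77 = -2701.30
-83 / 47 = -1.77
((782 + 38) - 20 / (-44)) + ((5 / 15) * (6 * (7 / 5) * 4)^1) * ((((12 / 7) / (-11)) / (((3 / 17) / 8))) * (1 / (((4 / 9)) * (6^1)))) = 43493 / 55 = 790.78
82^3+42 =551410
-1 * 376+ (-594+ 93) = -877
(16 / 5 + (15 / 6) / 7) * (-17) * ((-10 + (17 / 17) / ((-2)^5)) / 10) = 1358793 / 22400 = 60.66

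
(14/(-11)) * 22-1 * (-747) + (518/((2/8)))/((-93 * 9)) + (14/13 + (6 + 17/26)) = 15761243/21762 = 724.26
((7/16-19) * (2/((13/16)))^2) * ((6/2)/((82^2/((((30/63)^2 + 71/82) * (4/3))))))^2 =-274756965296/5782335143298987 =-0.00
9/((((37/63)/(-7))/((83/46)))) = -329427/1702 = -193.55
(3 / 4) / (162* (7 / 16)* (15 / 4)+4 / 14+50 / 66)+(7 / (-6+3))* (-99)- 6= 443788119 / 1972367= 225.00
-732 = -732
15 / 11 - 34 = -359 / 11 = -32.64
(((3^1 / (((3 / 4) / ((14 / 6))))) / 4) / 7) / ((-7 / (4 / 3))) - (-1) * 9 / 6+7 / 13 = 3235 / 1638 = 1.97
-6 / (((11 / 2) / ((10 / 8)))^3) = -375 / 5324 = -0.07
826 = 826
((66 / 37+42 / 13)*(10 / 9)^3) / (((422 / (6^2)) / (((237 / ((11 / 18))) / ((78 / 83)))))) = 242.16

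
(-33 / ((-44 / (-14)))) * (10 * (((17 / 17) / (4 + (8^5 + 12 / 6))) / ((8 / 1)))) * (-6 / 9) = 5 / 18728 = 0.00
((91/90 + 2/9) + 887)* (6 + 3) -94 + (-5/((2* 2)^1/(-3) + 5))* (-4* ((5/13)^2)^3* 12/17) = 71307464470283/9026132830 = 7900.11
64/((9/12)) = 256/3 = 85.33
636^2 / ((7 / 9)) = 3640464 / 7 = 520066.29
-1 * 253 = -253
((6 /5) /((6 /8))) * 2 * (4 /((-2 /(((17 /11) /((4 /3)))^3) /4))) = -39.87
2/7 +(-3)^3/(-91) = 0.58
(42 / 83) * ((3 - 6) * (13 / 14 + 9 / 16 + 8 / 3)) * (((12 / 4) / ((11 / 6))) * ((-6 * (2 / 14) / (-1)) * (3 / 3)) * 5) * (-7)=51435 / 166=309.85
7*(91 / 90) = 637 / 90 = 7.08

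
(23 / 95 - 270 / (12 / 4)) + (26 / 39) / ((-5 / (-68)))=-22997 / 285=-80.69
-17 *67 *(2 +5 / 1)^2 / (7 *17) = -469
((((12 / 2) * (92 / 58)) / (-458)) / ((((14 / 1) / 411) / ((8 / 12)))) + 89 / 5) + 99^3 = 225535490878 / 232435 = 970316.39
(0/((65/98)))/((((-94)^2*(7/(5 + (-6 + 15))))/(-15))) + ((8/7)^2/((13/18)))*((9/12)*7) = 864/91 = 9.49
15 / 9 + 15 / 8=85 / 24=3.54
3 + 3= 6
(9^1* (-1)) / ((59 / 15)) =-135 / 59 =-2.29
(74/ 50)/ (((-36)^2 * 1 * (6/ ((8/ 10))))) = 0.00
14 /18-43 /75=46 /225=0.20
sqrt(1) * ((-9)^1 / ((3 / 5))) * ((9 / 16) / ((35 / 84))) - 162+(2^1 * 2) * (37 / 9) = -5969 / 36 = -165.81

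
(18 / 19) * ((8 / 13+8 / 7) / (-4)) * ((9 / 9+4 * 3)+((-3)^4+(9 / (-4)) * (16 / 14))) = -460800 / 12103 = -38.07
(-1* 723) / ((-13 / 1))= 723 / 13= 55.62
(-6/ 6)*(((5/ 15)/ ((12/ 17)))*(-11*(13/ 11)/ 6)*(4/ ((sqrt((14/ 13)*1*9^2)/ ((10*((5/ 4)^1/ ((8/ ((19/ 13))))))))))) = 8075*sqrt(182)/ 108864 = 1.00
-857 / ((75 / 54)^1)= -15426 / 25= -617.04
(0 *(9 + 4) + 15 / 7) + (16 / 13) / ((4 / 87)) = 2631 / 91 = 28.91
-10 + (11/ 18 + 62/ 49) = -7165/ 882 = -8.12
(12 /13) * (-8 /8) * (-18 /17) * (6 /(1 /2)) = 2592 /221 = 11.73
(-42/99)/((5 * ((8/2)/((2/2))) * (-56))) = 0.00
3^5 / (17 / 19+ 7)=1539 / 50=30.78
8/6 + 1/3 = 5/3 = 1.67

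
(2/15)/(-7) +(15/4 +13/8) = 4499/840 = 5.36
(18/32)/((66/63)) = 189/352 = 0.54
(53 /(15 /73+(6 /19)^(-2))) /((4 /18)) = 626778 /26893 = 23.31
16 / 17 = 0.94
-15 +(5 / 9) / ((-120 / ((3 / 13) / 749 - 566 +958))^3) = -98678482050376662643 / 2871387155051251200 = -34.37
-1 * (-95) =95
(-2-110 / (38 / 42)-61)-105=-5502 / 19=-289.58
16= 16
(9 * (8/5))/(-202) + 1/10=29/1010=0.03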